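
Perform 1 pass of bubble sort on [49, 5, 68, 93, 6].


Initial: [49, 5, 68, 93, 6]
Pass 1: [5, 49, 68, 6, 93] (2 swaps)

After 1 pass: [5, 49, 68, 6, 93]


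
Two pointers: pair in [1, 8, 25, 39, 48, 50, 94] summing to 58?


lo=0(1)+hi=6(94)=95
lo=0(1)+hi=5(50)=51
lo=1(8)+hi=5(50)=58

Yes: 8+50=58


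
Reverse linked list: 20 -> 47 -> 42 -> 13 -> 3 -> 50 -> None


Step 1: curr=20, set curr.next=prev(None) | reversed so far: 20
Step 2: curr=47, set curr.next=prev(20) | reversed so far: 47 -> 20
Step 3: curr=42, set curr.next=prev(47) | reversed so far: 42 -> 47 -> 20
Step 4: curr=13, set curr.next=prev(42) | reversed so far: 13 -> 42 -> 47 -> 20
Step 5: curr=3, set curr.next=prev(13) | reversed so far: 3 -> 13 -> 42 -> 47 -> 20
Step 6: curr=50, set curr.next=prev(3) | reversed so far: 50 -> 3 -> 13 -> 42 -> 47 -> 20

50 -> 3 -> 13 -> 42 -> 47 -> 20 -> None


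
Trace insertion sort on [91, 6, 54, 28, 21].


Initial: [91, 6, 54, 28, 21]
Insert 6: [6, 91, 54, 28, 21]
Insert 54: [6, 54, 91, 28, 21]
Insert 28: [6, 28, 54, 91, 21]
Insert 21: [6, 21, 28, 54, 91]

Sorted: [6, 21, 28, 54, 91]


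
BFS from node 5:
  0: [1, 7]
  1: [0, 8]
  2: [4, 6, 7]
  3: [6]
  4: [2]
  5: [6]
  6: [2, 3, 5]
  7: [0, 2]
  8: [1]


Visit 5, enqueue [6]
Visit 6, enqueue [2, 3]
Visit 2, enqueue [4, 7]
Visit 3, enqueue []
Visit 4, enqueue []
Visit 7, enqueue [0]
Visit 0, enqueue [1]
Visit 1, enqueue [8]
Visit 8, enqueue []

BFS order: [5, 6, 2, 3, 4, 7, 0, 1, 8]


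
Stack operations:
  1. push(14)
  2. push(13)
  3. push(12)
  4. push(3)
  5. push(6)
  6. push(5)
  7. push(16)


push(14) -> [14]
push(13) -> [14, 13]
push(12) -> [14, 13, 12]
push(3) -> [14, 13, 12, 3]
push(6) -> [14, 13, 12, 3, 6]
push(5) -> [14, 13, 12, 3, 6, 5]
push(16) -> [14, 13, 12, 3, 6, 5, 16]

Final stack: [14, 13, 12, 3, 6, 5, 16]


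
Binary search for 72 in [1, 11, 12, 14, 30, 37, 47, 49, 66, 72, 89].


Step 1: lo=0, hi=10, mid=5, val=37
Step 2: lo=6, hi=10, mid=8, val=66
Step 3: lo=9, hi=10, mid=9, val=72

Found at index 9


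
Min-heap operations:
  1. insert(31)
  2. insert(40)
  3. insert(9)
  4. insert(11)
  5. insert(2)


insert(31) -> [31]
insert(40) -> [31, 40]
insert(9) -> [9, 40, 31]
insert(11) -> [9, 11, 31, 40]
insert(2) -> [2, 9, 31, 40, 11]

Final heap: [2, 9, 31, 40, 11]


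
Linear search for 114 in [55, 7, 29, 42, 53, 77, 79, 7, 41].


i=0: 55!=114
i=1: 7!=114
i=2: 29!=114
i=3: 42!=114
i=4: 53!=114
i=5: 77!=114
i=6: 79!=114
i=7: 7!=114
i=8: 41!=114

Not found, 9 comps


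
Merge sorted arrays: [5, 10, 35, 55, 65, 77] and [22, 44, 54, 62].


Take 5 from A
Take 10 from A
Take 22 from B
Take 35 from A
Take 44 from B
Take 54 from B
Take 55 from A
Take 62 from B

Merged: [5, 10, 22, 35, 44, 54, 55, 62, 65, 77]


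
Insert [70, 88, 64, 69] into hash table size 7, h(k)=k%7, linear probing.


Insert 70: h=0 -> slot 0
Insert 88: h=4 -> slot 4
Insert 64: h=1 -> slot 1
Insert 69: h=6 -> slot 6

Table: [70, 64, None, None, 88, None, 69]


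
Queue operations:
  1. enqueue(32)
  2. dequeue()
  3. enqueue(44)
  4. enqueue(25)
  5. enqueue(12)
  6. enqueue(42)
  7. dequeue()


enqueue(32) -> [32]
dequeue()->32, []
enqueue(44) -> [44]
enqueue(25) -> [44, 25]
enqueue(12) -> [44, 25, 12]
enqueue(42) -> [44, 25, 12, 42]
dequeue()->44, [25, 12, 42]

Final queue: [25, 12, 42]


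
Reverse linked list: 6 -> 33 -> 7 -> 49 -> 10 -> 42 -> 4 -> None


Step 1: curr=6, set curr.next=prev(None) | reversed so far: 6
Step 2: curr=33, set curr.next=prev(6) | reversed so far: 33 -> 6
Step 3: curr=7, set curr.next=prev(33) | reversed so far: 7 -> 33 -> 6
Step 4: curr=49, set curr.next=prev(7) | reversed so far: 49 -> 7 -> 33 -> 6
Step 5: curr=10, set curr.next=prev(49) | reversed so far: 10 -> 49 -> 7 -> 33 -> 6
Step 6: curr=42, set curr.next=prev(10) | reversed so far: 42 -> 10 -> 49 -> 7 -> 33 -> 6
Step 7: curr=4, set curr.next=prev(42) | reversed so far: 4 -> 42 -> 10 -> 49 -> 7 -> 33 -> 6

4 -> 42 -> 10 -> 49 -> 7 -> 33 -> 6 -> None


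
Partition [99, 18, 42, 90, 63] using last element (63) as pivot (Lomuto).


Pivot: 63
  18 <= 63: swap -> [18, 99, 42, 90, 63]
  42 <= 63: swap -> [18, 42, 99, 90, 63]
Place pivot at 2: [18, 42, 63, 90, 99]

Partitioned: [18, 42, 63, 90, 99]


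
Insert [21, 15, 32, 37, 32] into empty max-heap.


Insert 21: [21]
Insert 15: [21, 15]
Insert 32: [32, 15, 21]
Insert 37: [37, 32, 21, 15]
Insert 32: [37, 32, 21, 15, 32]

Final heap: [37, 32, 21, 15, 32]


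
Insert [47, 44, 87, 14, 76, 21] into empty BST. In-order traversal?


Insert 47: root
Insert 44: L from 47
Insert 87: R from 47
Insert 14: L from 47 -> L from 44
Insert 76: R from 47 -> L from 87
Insert 21: L from 47 -> L from 44 -> R from 14

In-order: [14, 21, 44, 47, 76, 87]


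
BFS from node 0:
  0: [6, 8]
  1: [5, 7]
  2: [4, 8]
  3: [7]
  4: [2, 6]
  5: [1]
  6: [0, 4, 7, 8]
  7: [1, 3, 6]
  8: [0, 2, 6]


Visit 0, enqueue [6, 8]
Visit 6, enqueue [4, 7]
Visit 8, enqueue [2]
Visit 4, enqueue []
Visit 7, enqueue [1, 3]
Visit 2, enqueue []
Visit 1, enqueue [5]
Visit 3, enqueue []
Visit 5, enqueue []

BFS order: [0, 6, 8, 4, 7, 2, 1, 3, 5]


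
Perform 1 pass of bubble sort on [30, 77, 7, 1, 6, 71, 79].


Initial: [30, 77, 7, 1, 6, 71, 79]
Pass 1: [30, 7, 1, 6, 71, 77, 79] (4 swaps)

After 1 pass: [30, 7, 1, 6, 71, 77, 79]


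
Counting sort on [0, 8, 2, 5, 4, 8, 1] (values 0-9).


Input: [0, 8, 2, 5, 4, 8, 1]
Counts: [1, 1, 1, 0, 1, 1, 0, 0, 2, 0]

Sorted: [0, 1, 2, 4, 5, 8, 8]


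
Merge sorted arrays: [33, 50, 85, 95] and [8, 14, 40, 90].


Take 8 from B
Take 14 from B
Take 33 from A
Take 40 from B
Take 50 from A
Take 85 from A
Take 90 from B

Merged: [8, 14, 33, 40, 50, 85, 90, 95]


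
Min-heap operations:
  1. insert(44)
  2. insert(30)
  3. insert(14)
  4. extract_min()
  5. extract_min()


insert(44) -> [44]
insert(30) -> [30, 44]
insert(14) -> [14, 44, 30]
extract_min()->14, [30, 44]
extract_min()->30, [44]

Final heap: [44]


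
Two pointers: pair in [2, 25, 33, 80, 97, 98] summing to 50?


lo=0(2)+hi=5(98)=100
lo=0(2)+hi=4(97)=99
lo=0(2)+hi=3(80)=82
lo=0(2)+hi=2(33)=35
lo=1(25)+hi=2(33)=58

No pair found


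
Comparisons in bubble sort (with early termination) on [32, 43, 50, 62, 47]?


Algorithm: bubble sort (with early termination)
Input: [32, 43, 50, 62, 47]
Sorted: [32, 43, 47, 50, 62]

9


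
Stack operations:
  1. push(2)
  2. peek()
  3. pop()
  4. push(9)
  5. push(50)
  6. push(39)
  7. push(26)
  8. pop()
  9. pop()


push(2) -> [2]
peek()->2
pop()->2, []
push(9) -> [9]
push(50) -> [9, 50]
push(39) -> [9, 50, 39]
push(26) -> [9, 50, 39, 26]
pop()->26, [9, 50, 39]
pop()->39, [9, 50]

Final stack: [9, 50]


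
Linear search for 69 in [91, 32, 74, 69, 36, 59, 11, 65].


i=0: 91!=69
i=1: 32!=69
i=2: 74!=69
i=3: 69==69 found!

Found at 3, 4 comps


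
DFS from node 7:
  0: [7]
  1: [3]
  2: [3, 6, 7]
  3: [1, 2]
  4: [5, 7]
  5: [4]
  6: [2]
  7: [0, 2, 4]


Visit 7, push [4, 2, 0]
Visit 0, push []
Visit 2, push [6, 3]
Visit 3, push [1]
Visit 1, push []
Visit 6, push []
Visit 4, push [5]
Visit 5, push []

DFS order: [7, 0, 2, 3, 1, 6, 4, 5]


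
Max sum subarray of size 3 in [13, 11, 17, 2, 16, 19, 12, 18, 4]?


[0:3]: 41
[1:4]: 30
[2:5]: 35
[3:6]: 37
[4:7]: 47
[5:8]: 49
[6:9]: 34

Max: 49 at [5:8]


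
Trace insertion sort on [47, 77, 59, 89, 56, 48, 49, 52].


Initial: [47, 77, 59, 89, 56, 48, 49, 52]
Insert 77: [47, 77, 59, 89, 56, 48, 49, 52]
Insert 59: [47, 59, 77, 89, 56, 48, 49, 52]
Insert 89: [47, 59, 77, 89, 56, 48, 49, 52]
Insert 56: [47, 56, 59, 77, 89, 48, 49, 52]
Insert 48: [47, 48, 56, 59, 77, 89, 49, 52]
Insert 49: [47, 48, 49, 56, 59, 77, 89, 52]
Insert 52: [47, 48, 49, 52, 56, 59, 77, 89]

Sorted: [47, 48, 49, 52, 56, 59, 77, 89]


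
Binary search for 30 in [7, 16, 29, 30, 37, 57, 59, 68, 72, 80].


Step 1: lo=0, hi=9, mid=4, val=37
Step 2: lo=0, hi=3, mid=1, val=16
Step 3: lo=2, hi=3, mid=2, val=29
Step 4: lo=3, hi=3, mid=3, val=30

Found at index 3


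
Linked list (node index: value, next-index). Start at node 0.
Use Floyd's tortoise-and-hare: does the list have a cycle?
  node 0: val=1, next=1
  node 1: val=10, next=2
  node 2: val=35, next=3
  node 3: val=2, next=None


Floyd's tortoise (slow, +1) and hare (fast, +2):
  init: slow=0, fast=0
  step 1: slow=1, fast=2
  step 2: fast 2->3->None, no cycle

Cycle: no


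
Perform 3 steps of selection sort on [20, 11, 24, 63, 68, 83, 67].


Initial: [20, 11, 24, 63, 68, 83, 67]
Step 1: min=11 at 1
  Swap: [11, 20, 24, 63, 68, 83, 67]
Step 2: min=20 at 1
  Swap: [11, 20, 24, 63, 68, 83, 67]
Step 3: min=24 at 2
  Swap: [11, 20, 24, 63, 68, 83, 67]

After 3 steps: [11, 20, 24, 63, 68, 83, 67]


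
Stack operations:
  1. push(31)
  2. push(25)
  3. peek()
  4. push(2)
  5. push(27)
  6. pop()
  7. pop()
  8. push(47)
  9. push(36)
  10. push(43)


push(31) -> [31]
push(25) -> [31, 25]
peek()->25
push(2) -> [31, 25, 2]
push(27) -> [31, 25, 2, 27]
pop()->27, [31, 25, 2]
pop()->2, [31, 25]
push(47) -> [31, 25, 47]
push(36) -> [31, 25, 47, 36]
push(43) -> [31, 25, 47, 36, 43]

Final stack: [31, 25, 47, 36, 43]


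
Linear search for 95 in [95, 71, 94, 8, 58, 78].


i=0: 95==95 found!

Found at 0, 1 comps


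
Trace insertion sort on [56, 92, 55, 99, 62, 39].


Initial: [56, 92, 55, 99, 62, 39]
Insert 92: [56, 92, 55, 99, 62, 39]
Insert 55: [55, 56, 92, 99, 62, 39]
Insert 99: [55, 56, 92, 99, 62, 39]
Insert 62: [55, 56, 62, 92, 99, 39]
Insert 39: [39, 55, 56, 62, 92, 99]

Sorted: [39, 55, 56, 62, 92, 99]


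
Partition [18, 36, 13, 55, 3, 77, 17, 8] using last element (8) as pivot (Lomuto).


Pivot: 8
  3 <= 8: swap -> [3, 36, 13, 55, 18, 77, 17, 8]
Place pivot at 1: [3, 8, 13, 55, 18, 77, 17, 36]

Partitioned: [3, 8, 13, 55, 18, 77, 17, 36]


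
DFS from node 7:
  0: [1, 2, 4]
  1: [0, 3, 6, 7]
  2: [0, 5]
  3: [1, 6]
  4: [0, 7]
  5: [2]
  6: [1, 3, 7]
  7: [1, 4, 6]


Visit 7, push [6, 4, 1]
Visit 1, push [6, 3, 0]
Visit 0, push [4, 2]
Visit 2, push [5]
Visit 5, push []
Visit 4, push []
Visit 3, push [6]
Visit 6, push []

DFS order: [7, 1, 0, 2, 5, 4, 3, 6]


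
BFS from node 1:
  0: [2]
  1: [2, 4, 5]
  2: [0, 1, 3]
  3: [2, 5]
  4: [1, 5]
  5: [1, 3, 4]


Visit 1, enqueue [2, 4, 5]
Visit 2, enqueue [0, 3]
Visit 4, enqueue []
Visit 5, enqueue []
Visit 0, enqueue []
Visit 3, enqueue []

BFS order: [1, 2, 4, 5, 0, 3]


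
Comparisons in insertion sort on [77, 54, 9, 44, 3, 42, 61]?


Algorithm: insertion sort
Input: [77, 54, 9, 44, 3, 42, 61]
Sorted: [3, 9, 42, 44, 54, 61, 77]

16


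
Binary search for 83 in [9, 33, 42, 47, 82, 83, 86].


Step 1: lo=0, hi=6, mid=3, val=47
Step 2: lo=4, hi=6, mid=5, val=83

Found at index 5


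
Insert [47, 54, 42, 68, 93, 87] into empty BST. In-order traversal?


Insert 47: root
Insert 54: R from 47
Insert 42: L from 47
Insert 68: R from 47 -> R from 54
Insert 93: R from 47 -> R from 54 -> R from 68
Insert 87: R from 47 -> R from 54 -> R from 68 -> L from 93

In-order: [42, 47, 54, 68, 87, 93]


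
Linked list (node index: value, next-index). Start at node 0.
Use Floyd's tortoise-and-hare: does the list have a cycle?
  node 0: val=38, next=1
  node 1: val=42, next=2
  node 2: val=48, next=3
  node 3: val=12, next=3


Floyd's tortoise (slow, +1) and hare (fast, +2):
  init: slow=0, fast=0
  step 1: slow=1, fast=2
  step 2: slow=2, fast=3
  step 3: slow=3, fast=3
  slow == fast at node 3: cycle detected

Cycle: yes


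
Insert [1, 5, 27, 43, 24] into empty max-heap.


Insert 1: [1]
Insert 5: [5, 1]
Insert 27: [27, 1, 5]
Insert 43: [43, 27, 5, 1]
Insert 24: [43, 27, 5, 1, 24]

Final heap: [43, 27, 5, 1, 24]


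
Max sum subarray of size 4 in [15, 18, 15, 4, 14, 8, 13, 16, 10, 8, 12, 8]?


[0:4]: 52
[1:5]: 51
[2:6]: 41
[3:7]: 39
[4:8]: 51
[5:9]: 47
[6:10]: 47
[7:11]: 46
[8:12]: 38

Max: 52 at [0:4]


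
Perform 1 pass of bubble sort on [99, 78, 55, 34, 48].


Initial: [99, 78, 55, 34, 48]
Pass 1: [78, 55, 34, 48, 99] (4 swaps)

After 1 pass: [78, 55, 34, 48, 99]


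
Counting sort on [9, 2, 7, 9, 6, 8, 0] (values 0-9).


Input: [9, 2, 7, 9, 6, 8, 0]
Counts: [1, 0, 1, 0, 0, 0, 1, 1, 1, 2]

Sorted: [0, 2, 6, 7, 8, 9, 9]


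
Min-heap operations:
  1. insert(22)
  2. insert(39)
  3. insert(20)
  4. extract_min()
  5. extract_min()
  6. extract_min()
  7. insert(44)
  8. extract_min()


insert(22) -> [22]
insert(39) -> [22, 39]
insert(20) -> [20, 39, 22]
extract_min()->20, [22, 39]
extract_min()->22, [39]
extract_min()->39, []
insert(44) -> [44]
extract_min()->44, []

Final heap: []


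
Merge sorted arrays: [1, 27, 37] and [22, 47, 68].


Take 1 from A
Take 22 from B
Take 27 from A
Take 37 from A

Merged: [1, 22, 27, 37, 47, 68]


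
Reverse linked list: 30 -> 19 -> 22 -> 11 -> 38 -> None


Step 1: curr=30, set curr.next=prev(None) | reversed so far: 30
Step 2: curr=19, set curr.next=prev(30) | reversed so far: 19 -> 30
Step 3: curr=22, set curr.next=prev(19) | reversed so far: 22 -> 19 -> 30
Step 4: curr=11, set curr.next=prev(22) | reversed so far: 11 -> 22 -> 19 -> 30
Step 5: curr=38, set curr.next=prev(11) | reversed so far: 38 -> 11 -> 22 -> 19 -> 30

38 -> 11 -> 22 -> 19 -> 30 -> None


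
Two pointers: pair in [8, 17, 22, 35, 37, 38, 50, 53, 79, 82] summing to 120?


lo=0(8)+hi=9(82)=90
lo=1(17)+hi=9(82)=99
lo=2(22)+hi=9(82)=104
lo=3(35)+hi=9(82)=117
lo=4(37)+hi=9(82)=119
lo=5(38)+hi=9(82)=120

Yes: 38+82=120


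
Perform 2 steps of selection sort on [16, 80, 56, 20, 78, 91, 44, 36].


Initial: [16, 80, 56, 20, 78, 91, 44, 36]
Step 1: min=16 at 0
  Swap: [16, 80, 56, 20, 78, 91, 44, 36]
Step 2: min=20 at 3
  Swap: [16, 20, 56, 80, 78, 91, 44, 36]

After 2 steps: [16, 20, 56, 80, 78, 91, 44, 36]


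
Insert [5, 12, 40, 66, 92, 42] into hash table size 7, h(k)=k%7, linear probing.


Insert 5: h=5 -> slot 5
Insert 12: h=5, 1 probes -> slot 6
Insert 40: h=5, 2 probes -> slot 0
Insert 66: h=3 -> slot 3
Insert 92: h=1 -> slot 1
Insert 42: h=0, 2 probes -> slot 2

Table: [40, 92, 42, 66, None, 5, 12]


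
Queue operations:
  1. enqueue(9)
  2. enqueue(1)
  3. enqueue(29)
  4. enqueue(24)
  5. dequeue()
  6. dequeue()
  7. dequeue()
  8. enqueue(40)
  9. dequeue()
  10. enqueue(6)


enqueue(9) -> [9]
enqueue(1) -> [9, 1]
enqueue(29) -> [9, 1, 29]
enqueue(24) -> [9, 1, 29, 24]
dequeue()->9, [1, 29, 24]
dequeue()->1, [29, 24]
dequeue()->29, [24]
enqueue(40) -> [24, 40]
dequeue()->24, [40]
enqueue(6) -> [40, 6]

Final queue: [40, 6]


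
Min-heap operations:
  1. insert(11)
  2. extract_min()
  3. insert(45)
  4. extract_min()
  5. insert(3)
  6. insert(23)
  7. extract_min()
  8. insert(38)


insert(11) -> [11]
extract_min()->11, []
insert(45) -> [45]
extract_min()->45, []
insert(3) -> [3]
insert(23) -> [3, 23]
extract_min()->3, [23]
insert(38) -> [23, 38]

Final heap: [23, 38]


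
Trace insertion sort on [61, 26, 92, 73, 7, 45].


Initial: [61, 26, 92, 73, 7, 45]
Insert 26: [26, 61, 92, 73, 7, 45]
Insert 92: [26, 61, 92, 73, 7, 45]
Insert 73: [26, 61, 73, 92, 7, 45]
Insert 7: [7, 26, 61, 73, 92, 45]
Insert 45: [7, 26, 45, 61, 73, 92]

Sorted: [7, 26, 45, 61, 73, 92]


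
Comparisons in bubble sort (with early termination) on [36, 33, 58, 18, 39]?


Algorithm: bubble sort (with early termination)
Input: [36, 33, 58, 18, 39]
Sorted: [18, 33, 36, 39, 58]

10


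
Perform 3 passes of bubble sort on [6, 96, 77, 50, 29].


Initial: [6, 96, 77, 50, 29]
Pass 1: [6, 77, 50, 29, 96] (3 swaps)
Pass 2: [6, 50, 29, 77, 96] (2 swaps)
Pass 3: [6, 29, 50, 77, 96] (1 swaps)

After 3 passes: [6, 29, 50, 77, 96]


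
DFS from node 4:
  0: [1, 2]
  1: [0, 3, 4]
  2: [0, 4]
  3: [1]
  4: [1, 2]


Visit 4, push [2, 1]
Visit 1, push [3, 0]
Visit 0, push [2]
Visit 2, push []
Visit 3, push []

DFS order: [4, 1, 0, 2, 3]


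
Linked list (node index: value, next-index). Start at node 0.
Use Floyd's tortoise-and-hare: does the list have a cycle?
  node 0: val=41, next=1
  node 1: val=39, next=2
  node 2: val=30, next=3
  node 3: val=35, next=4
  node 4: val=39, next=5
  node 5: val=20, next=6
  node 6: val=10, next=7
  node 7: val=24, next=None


Floyd's tortoise (slow, +1) and hare (fast, +2):
  init: slow=0, fast=0
  step 1: slow=1, fast=2
  step 2: slow=2, fast=4
  step 3: slow=3, fast=6
  step 4: fast 6->7->None, no cycle

Cycle: no


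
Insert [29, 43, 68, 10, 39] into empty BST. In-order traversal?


Insert 29: root
Insert 43: R from 29
Insert 68: R from 29 -> R from 43
Insert 10: L from 29
Insert 39: R from 29 -> L from 43

In-order: [10, 29, 39, 43, 68]


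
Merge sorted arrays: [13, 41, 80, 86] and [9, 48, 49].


Take 9 from B
Take 13 from A
Take 41 from A
Take 48 from B
Take 49 from B

Merged: [9, 13, 41, 48, 49, 80, 86]


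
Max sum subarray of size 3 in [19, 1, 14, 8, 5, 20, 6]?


[0:3]: 34
[1:4]: 23
[2:5]: 27
[3:6]: 33
[4:7]: 31

Max: 34 at [0:3]


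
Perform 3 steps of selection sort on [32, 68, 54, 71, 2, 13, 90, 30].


Initial: [32, 68, 54, 71, 2, 13, 90, 30]
Step 1: min=2 at 4
  Swap: [2, 68, 54, 71, 32, 13, 90, 30]
Step 2: min=13 at 5
  Swap: [2, 13, 54, 71, 32, 68, 90, 30]
Step 3: min=30 at 7
  Swap: [2, 13, 30, 71, 32, 68, 90, 54]

After 3 steps: [2, 13, 30, 71, 32, 68, 90, 54]


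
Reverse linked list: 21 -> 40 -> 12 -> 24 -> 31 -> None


Step 1: curr=21, set curr.next=prev(None) | reversed so far: 21
Step 2: curr=40, set curr.next=prev(21) | reversed so far: 40 -> 21
Step 3: curr=12, set curr.next=prev(40) | reversed so far: 12 -> 40 -> 21
Step 4: curr=24, set curr.next=prev(12) | reversed so far: 24 -> 12 -> 40 -> 21
Step 5: curr=31, set curr.next=prev(24) | reversed so far: 31 -> 24 -> 12 -> 40 -> 21

31 -> 24 -> 12 -> 40 -> 21 -> None


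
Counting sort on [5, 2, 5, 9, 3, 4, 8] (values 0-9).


Input: [5, 2, 5, 9, 3, 4, 8]
Counts: [0, 0, 1, 1, 1, 2, 0, 0, 1, 1]

Sorted: [2, 3, 4, 5, 5, 8, 9]


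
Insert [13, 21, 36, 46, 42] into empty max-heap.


Insert 13: [13]
Insert 21: [21, 13]
Insert 36: [36, 13, 21]
Insert 46: [46, 36, 21, 13]
Insert 42: [46, 42, 21, 13, 36]

Final heap: [46, 42, 21, 13, 36]


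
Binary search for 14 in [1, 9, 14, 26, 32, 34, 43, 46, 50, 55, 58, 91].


Step 1: lo=0, hi=11, mid=5, val=34
Step 2: lo=0, hi=4, mid=2, val=14

Found at index 2


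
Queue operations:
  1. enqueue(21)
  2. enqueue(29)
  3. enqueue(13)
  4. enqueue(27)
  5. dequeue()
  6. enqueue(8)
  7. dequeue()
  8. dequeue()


enqueue(21) -> [21]
enqueue(29) -> [21, 29]
enqueue(13) -> [21, 29, 13]
enqueue(27) -> [21, 29, 13, 27]
dequeue()->21, [29, 13, 27]
enqueue(8) -> [29, 13, 27, 8]
dequeue()->29, [13, 27, 8]
dequeue()->13, [27, 8]

Final queue: [27, 8]


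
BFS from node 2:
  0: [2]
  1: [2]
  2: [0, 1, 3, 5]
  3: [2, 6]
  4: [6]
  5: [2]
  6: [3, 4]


Visit 2, enqueue [0, 1, 3, 5]
Visit 0, enqueue []
Visit 1, enqueue []
Visit 3, enqueue [6]
Visit 5, enqueue []
Visit 6, enqueue [4]
Visit 4, enqueue []

BFS order: [2, 0, 1, 3, 5, 6, 4]


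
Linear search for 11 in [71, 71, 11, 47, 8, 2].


i=0: 71!=11
i=1: 71!=11
i=2: 11==11 found!

Found at 2, 3 comps


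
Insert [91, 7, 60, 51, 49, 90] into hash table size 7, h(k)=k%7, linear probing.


Insert 91: h=0 -> slot 0
Insert 7: h=0, 1 probes -> slot 1
Insert 60: h=4 -> slot 4
Insert 51: h=2 -> slot 2
Insert 49: h=0, 3 probes -> slot 3
Insert 90: h=6 -> slot 6

Table: [91, 7, 51, 49, 60, None, 90]


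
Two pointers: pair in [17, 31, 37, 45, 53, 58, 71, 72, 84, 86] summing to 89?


lo=0(17)+hi=9(86)=103
lo=0(17)+hi=8(84)=101
lo=0(17)+hi=7(72)=89

Yes: 17+72=89


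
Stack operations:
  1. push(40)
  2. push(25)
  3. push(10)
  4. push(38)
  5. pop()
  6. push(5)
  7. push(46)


push(40) -> [40]
push(25) -> [40, 25]
push(10) -> [40, 25, 10]
push(38) -> [40, 25, 10, 38]
pop()->38, [40, 25, 10]
push(5) -> [40, 25, 10, 5]
push(46) -> [40, 25, 10, 5, 46]

Final stack: [40, 25, 10, 5, 46]


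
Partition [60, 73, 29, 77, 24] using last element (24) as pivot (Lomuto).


Pivot: 24
Place pivot at 0: [24, 73, 29, 77, 60]

Partitioned: [24, 73, 29, 77, 60]


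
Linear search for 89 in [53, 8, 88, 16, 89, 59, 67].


i=0: 53!=89
i=1: 8!=89
i=2: 88!=89
i=3: 16!=89
i=4: 89==89 found!

Found at 4, 5 comps


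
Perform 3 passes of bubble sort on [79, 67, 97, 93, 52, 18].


Initial: [79, 67, 97, 93, 52, 18]
Pass 1: [67, 79, 93, 52, 18, 97] (4 swaps)
Pass 2: [67, 79, 52, 18, 93, 97] (2 swaps)
Pass 3: [67, 52, 18, 79, 93, 97] (2 swaps)

After 3 passes: [67, 52, 18, 79, 93, 97]


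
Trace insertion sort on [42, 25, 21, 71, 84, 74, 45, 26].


Initial: [42, 25, 21, 71, 84, 74, 45, 26]
Insert 25: [25, 42, 21, 71, 84, 74, 45, 26]
Insert 21: [21, 25, 42, 71, 84, 74, 45, 26]
Insert 71: [21, 25, 42, 71, 84, 74, 45, 26]
Insert 84: [21, 25, 42, 71, 84, 74, 45, 26]
Insert 74: [21, 25, 42, 71, 74, 84, 45, 26]
Insert 45: [21, 25, 42, 45, 71, 74, 84, 26]
Insert 26: [21, 25, 26, 42, 45, 71, 74, 84]

Sorted: [21, 25, 26, 42, 45, 71, 74, 84]


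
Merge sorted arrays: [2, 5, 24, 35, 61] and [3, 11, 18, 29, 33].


Take 2 from A
Take 3 from B
Take 5 from A
Take 11 from B
Take 18 from B
Take 24 from A
Take 29 from B
Take 33 from B

Merged: [2, 3, 5, 11, 18, 24, 29, 33, 35, 61]


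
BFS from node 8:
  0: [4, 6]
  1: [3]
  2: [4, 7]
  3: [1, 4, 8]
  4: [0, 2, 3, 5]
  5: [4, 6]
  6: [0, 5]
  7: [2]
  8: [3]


Visit 8, enqueue [3]
Visit 3, enqueue [1, 4]
Visit 1, enqueue []
Visit 4, enqueue [0, 2, 5]
Visit 0, enqueue [6]
Visit 2, enqueue [7]
Visit 5, enqueue []
Visit 6, enqueue []
Visit 7, enqueue []

BFS order: [8, 3, 1, 4, 0, 2, 5, 6, 7]


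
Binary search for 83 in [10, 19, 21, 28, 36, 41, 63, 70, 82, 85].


Step 1: lo=0, hi=9, mid=4, val=36
Step 2: lo=5, hi=9, mid=7, val=70
Step 3: lo=8, hi=9, mid=8, val=82
Step 4: lo=9, hi=9, mid=9, val=85

Not found


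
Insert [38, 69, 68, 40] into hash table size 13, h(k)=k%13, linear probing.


Insert 38: h=12 -> slot 12
Insert 69: h=4 -> slot 4
Insert 68: h=3 -> slot 3
Insert 40: h=1 -> slot 1

Table: [None, 40, None, 68, 69, None, None, None, None, None, None, None, 38]


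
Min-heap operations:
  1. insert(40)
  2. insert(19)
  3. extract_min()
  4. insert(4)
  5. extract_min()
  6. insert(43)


insert(40) -> [40]
insert(19) -> [19, 40]
extract_min()->19, [40]
insert(4) -> [4, 40]
extract_min()->4, [40]
insert(43) -> [40, 43]

Final heap: [40, 43]


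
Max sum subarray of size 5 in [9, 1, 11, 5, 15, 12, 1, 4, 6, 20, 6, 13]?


[0:5]: 41
[1:6]: 44
[2:7]: 44
[3:8]: 37
[4:9]: 38
[5:10]: 43
[6:11]: 37
[7:12]: 49

Max: 49 at [7:12]


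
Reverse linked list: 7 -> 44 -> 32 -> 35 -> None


Step 1: curr=7, set curr.next=prev(None) | reversed so far: 7
Step 2: curr=44, set curr.next=prev(7) | reversed so far: 44 -> 7
Step 3: curr=32, set curr.next=prev(44) | reversed so far: 32 -> 44 -> 7
Step 4: curr=35, set curr.next=prev(32) | reversed so far: 35 -> 32 -> 44 -> 7

35 -> 32 -> 44 -> 7 -> None


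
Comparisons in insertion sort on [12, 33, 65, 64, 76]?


Algorithm: insertion sort
Input: [12, 33, 65, 64, 76]
Sorted: [12, 33, 64, 65, 76]

5


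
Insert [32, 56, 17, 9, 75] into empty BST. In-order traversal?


Insert 32: root
Insert 56: R from 32
Insert 17: L from 32
Insert 9: L from 32 -> L from 17
Insert 75: R from 32 -> R from 56

In-order: [9, 17, 32, 56, 75]


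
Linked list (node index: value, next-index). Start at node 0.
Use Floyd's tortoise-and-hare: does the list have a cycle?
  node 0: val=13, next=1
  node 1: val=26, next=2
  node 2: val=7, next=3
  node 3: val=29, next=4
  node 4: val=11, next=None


Floyd's tortoise (slow, +1) and hare (fast, +2):
  init: slow=0, fast=0
  step 1: slow=1, fast=2
  step 2: slow=2, fast=4
  step 3: fast -> None, no cycle

Cycle: no


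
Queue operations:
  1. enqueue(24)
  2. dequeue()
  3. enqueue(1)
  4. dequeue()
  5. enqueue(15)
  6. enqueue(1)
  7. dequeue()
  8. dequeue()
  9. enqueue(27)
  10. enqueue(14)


enqueue(24) -> [24]
dequeue()->24, []
enqueue(1) -> [1]
dequeue()->1, []
enqueue(15) -> [15]
enqueue(1) -> [15, 1]
dequeue()->15, [1]
dequeue()->1, []
enqueue(27) -> [27]
enqueue(14) -> [27, 14]

Final queue: [27, 14]


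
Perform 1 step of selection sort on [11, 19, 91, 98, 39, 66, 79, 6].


Initial: [11, 19, 91, 98, 39, 66, 79, 6]
Step 1: min=6 at 7
  Swap: [6, 19, 91, 98, 39, 66, 79, 11]

After 1 step: [6, 19, 91, 98, 39, 66, 79, 11]


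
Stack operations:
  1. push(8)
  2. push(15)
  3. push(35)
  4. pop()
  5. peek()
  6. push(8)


push(8) -> [8]
push(15) -> [8, 15]
push(35) -> [8, 15, 35]
pop()->35, [8, 15]
peek()->15
push(8) -> [8, 15, 8]

Final stack: [8, 15, 8]


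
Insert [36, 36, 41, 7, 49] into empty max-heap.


Insert 36: [36]
Insert 36: [36, 36]
Insert 41: [41, 36, 36]
Insert 7: [41, 36, 36, 7]
Insert 49: [49, 41, 36, 7, 36]

Final heap: [49, 41, 36, 7, 36]


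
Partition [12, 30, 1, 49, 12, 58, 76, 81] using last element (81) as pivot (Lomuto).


Pivot: 81
  12 <= 81: advance i (no swap)
  30 <= 81: advance i (no swap)
  1 <= 81: advance i (no swap)
  49 <= 81: advance i (no swap)
  12 <= 81: advance i (no swap)
  58 <= 81: advance i (no swap)
  76 <= 81: advance i (no swap)
Place pivot at 7: [12, 30, 1, 49, 12, 58, 76, 81]

Partitioned: [12, 30, 1, 49, 12, 58, 76, 81]


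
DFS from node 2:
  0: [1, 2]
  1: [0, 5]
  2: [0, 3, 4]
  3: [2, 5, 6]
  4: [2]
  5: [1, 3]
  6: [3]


Visit 2, push [4, 3, 0]
Visit 0, push [1]
Visit 1, push [5]
Visit 5, push [3]
Visit 3, push [6]
Visit 6, push []
Visit 4, push []

DFS order: [2, 0, 1, 5, 3, 6, 4]


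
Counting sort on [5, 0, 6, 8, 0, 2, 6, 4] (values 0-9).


Input: [5, 0, 6, 8, 0, 2, 6, 4]
Counts: [2, 0, 1, 0, 1, 1, 2, 0, 1, 0]

Sorted: [0, 0, 2, 4, 5, 6, 6, 8]


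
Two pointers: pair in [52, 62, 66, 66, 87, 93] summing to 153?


lo=0(52)+hi=5(93)=145
lo=1(62)+hi=5(93)=155
lo=1(62)+hi=4(87)=149
lo=2(66)+hi=4(87)=153

Yes: 66+87=153


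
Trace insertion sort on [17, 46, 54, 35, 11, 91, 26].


Initial: [17, 46, 54, 35, 11, 91, 26]
Insert 46: [17, 46, 54, 35, 11, 91, 26]
Insert 54: [17, 46, 54, 35, 11, 91, 26]
Insert 35: [17, 35, 46, 54, 11, 91, 26]
Insert 11: [11, 17, 35, 46, 54, 91, 26]
Insert 91: [11, 17, 35, 46, 54, 91, 26]
Insert 26: [11, 17, 26, 35, 46, 54, 91]

Sorted: [11, 17, 26, 35, 46, 54, 91]


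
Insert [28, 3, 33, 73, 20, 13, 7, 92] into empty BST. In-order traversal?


Insert 28: root
Insert 3: L from 28
Insert 33: R from 28
Insert 73: R from 28 -> R from 33
Insert 20: L from 28 -> R from 3
Insert 13: L from 28 -> R from 3 -> L from 20
Insert 7: L from 28 -> R from 3 -> L from 20 -> L from 13
Insert 92: R from 28 -> R from 33 -> R from 73

In-order: [3, 7, 13, 20, 28, 33, 73, 92]


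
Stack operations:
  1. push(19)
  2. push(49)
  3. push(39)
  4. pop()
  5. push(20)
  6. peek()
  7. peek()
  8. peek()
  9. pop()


push(19) -> [19]
push(49) -> [19, 49]
push(39) -> [19, 49, 39]
pop()->39, [19, 49]
push(20) -> [19, 49, 20]
peek()->20
peek()->20
peek()->20
pop()->20, [19, 49]

Final stack: [19, 49]


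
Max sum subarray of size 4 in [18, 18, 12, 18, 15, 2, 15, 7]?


[0:4]: 66
[1:5]: 63
[2:6]: 47
[3:7]: 50
[4:8]: 39

Max: 66 at [0:4]


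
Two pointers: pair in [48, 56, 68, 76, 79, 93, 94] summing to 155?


lo=0(48)+hi=6(94)=142
lo=1(56)+hi=6(94)=150
lo=2(68)+hi=6(94)=162
lo=2(68)+hi=5(93)=161
lo=2(68)+hi=4(79)=147
lo=3(76)+hi=4(79)=155

Yes: 76+79=155


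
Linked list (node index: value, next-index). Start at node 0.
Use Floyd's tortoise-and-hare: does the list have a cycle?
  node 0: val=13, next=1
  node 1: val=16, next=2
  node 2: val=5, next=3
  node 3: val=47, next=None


Floyd's tortoise (slow, +1) and hare (fast, +2):
  init: slow=0, fast=0
  step 1: slow=1, fast=2
  step 2: fast 2->3->None, no cycle

Cycle: no


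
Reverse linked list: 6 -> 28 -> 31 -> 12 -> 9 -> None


Step 1: curr=6, set curr.next=prev(None) | reversed so far: 6
Step 2: curr=28, set curr.next=prev(6) | reversed so far: 28 -> 6
Step 3: curr=31, set curr.next=prev(28) | reversed so far: 31 -> 28 -> 6
Step 4: curr=12, set curr.next=prev(31) | reversed so far: 12 -> 31 -> 28 -> 6
Step 5: curr=9, set curr.next=prev(12) | reversed so far: 9 -> 12 -> 31 -> 28 -> 6

9 -> 12 -> 31 -> 28 -> 6 -> None


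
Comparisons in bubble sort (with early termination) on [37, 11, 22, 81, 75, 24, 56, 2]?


Algorithm: bubble sort (with early termination)
Input: [37, 11, 22, 81, 75, 24, 56, 2]
Sorted: [2, 11, 22, 24, 37, 56, 75, 81]

28


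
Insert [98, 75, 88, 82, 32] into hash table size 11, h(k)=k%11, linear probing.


Insert 98: h=10 -> slot 10
Insert 75: h=9 -> slot 9
Insert 88: h=0 -> slot 0
Insert 82: h=5 -> slot 5
Insert 32: h=10, 2 probes -> slot 1

Table: [88, 32, None, None, None, 82, None, None, None, 75, 98]


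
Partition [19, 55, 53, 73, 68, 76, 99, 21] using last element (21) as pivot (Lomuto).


Pivot: 21
  19 <= 21: advance i (no swap)
Place pivot at 1: [19, 21, 53, 73, 68, 76, 99, 55]

Partitioned: [19, 21, 53, 73, 68, 76, 99, 55]


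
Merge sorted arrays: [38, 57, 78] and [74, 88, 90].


Take 38 from A
Take 57 from A
Take 74 from B
Take 78 from A

Merged: [38, 57, 74, 78, 88, 90]


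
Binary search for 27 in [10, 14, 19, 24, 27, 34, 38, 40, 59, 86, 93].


Step 1: lo=0, hi=10, mid=5, val=34
Step 2: lo=0, hi=4, mid=2, val=19
Step 3: lo=3, hi=4, mid=3, val=24
Step 4: lo=4, hi=4, mid=4, val=27

Found at index 4


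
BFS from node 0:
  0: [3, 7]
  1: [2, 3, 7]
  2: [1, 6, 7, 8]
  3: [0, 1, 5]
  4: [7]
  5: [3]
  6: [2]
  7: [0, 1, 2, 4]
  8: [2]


Visit 0, enqueue [3, 7]
Visit 3, enqueue [1, 5]
Visit 7, enqueue [2, 4]
Visit 1, enqueue []
Visit 5, enqueue []
Visit 2, enqueue [6, 8]
Visit 4, enqueue []
Visit 6, enqueue []
Visit 8, enqueue []

BFS order: [0, 3, 7, 1, 5, 2, 4, 6, 8]


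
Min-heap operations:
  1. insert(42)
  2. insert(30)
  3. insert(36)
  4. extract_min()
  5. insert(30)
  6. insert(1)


insert(42) -> [42]
insert(30) -> [30, 42]
insert(36) -> [30, 42, 36]
extract_min()->30, [36, 42]
insert(30) -> [30, 42, 36]
insert(1) -> [1, 30, 36, 42]

Final heap: [1, 30, 36, 42]


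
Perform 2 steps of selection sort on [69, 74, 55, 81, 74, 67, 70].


Initial: [69, 74, 55, 81, 74, 67, 70]
Step 1: min=55 at 2
  Swap: [55, 74, 69, 81, 74, 67, 70]
Step 2: min=67 at 5
  Swap: [55, 67, 69, 81, 74, 74, 70]

After 2 steps: [55, 67, 69, 81, 74, 74, 70]


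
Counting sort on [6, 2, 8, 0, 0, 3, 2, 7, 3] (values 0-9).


Input: [6, 2, 8, 0, 0, 3, 2, 7, 3]
Counts: [2, 0, 2, 2, 0, 0, 1, 1, 1, 0]

Sorted: [0, 0, 2, 2, 3, 3, 6, 7, 8]


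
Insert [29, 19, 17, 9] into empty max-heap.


Insert 29: [29]
Insert 19: [29, 19]
Insert 17: [29, 19, 17]
Insert 9: [29, 19, 17, 9]

Final heap: [29, 19, 17, 9]


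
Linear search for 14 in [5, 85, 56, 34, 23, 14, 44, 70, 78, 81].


i=0: 5!=14
i=1: 85!=14
i=2: 56!=14
i=3: 34!=14
i=4: 23!=14
i=5: 14==14 found!

Found at 5, 6 comps


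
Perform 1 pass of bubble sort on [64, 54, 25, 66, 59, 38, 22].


Initial: [64, 54, 25, 66, 59, 38, 22]
Pass 1: [54, 25, 64, 59, 38, 22, 66] (5 swaps)

After 1 pass: [54, 25, 64, 59, 38, 22, 66]


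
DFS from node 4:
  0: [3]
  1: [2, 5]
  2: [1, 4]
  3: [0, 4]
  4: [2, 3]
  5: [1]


Visit 4, push [3, 2]
Visit 2, push [1]
Visit 1, push [5]
Visit 5, push []
Visit 3, push [0]
Visit 0, push []

DFS order: [4, 2, 1, 5, 3, 0]


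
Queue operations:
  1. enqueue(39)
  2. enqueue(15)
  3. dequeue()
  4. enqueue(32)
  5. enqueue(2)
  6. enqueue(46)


enqueue(39) -> [39]
enqueue(15) -> [39, 15]
dequeue()->39, [15]
enqueue(32) -> [15, 32]
enqueue(2) -> [15, 32, 2]
enqueue(46) -> [15, 32, 2, 46]

Final queue: [15, 32, 2, 46]


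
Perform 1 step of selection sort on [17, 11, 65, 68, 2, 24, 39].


Initial: [17, 11, 65, 68, 2, 24, 39]
Step 1: min=2 at 4
  Swap: [2, 11, 65, 68, 17, 24, 39]

After 1 step: [2, 11, 65, 68, 17, 24, 39]


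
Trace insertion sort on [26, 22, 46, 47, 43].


Initial: [26, 22, 46, 47, 43]
Insert 22: [22, 26, 46, 47, 43]
Insert 46: [22, 26, 46, 47, 43]
Insert 47: [22, 26, 46, 47, 43]
Insert 43: [22, 26, 43, 46, 47]

Sorted: [22, 26, 43, 46, 47]


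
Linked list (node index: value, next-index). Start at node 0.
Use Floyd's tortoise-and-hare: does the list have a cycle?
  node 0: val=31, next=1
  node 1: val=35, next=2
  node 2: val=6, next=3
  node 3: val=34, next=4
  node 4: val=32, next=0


Floyd's tortoise (slow, +1) and hare (fast, +2):
  init: slow=0, fast=0
  step 1: slow=1, fast=2
  step 2: slow=2, fast=4
  step 3: slow=3, fast=1
  step 4: slow=4, fast=3
  step 5: slow=0, fast=0
  slow == fast at node 0: cycle detected

Cycle: yes


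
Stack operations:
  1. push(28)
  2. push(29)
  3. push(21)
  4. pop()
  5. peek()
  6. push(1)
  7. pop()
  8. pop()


push(28) -> [28]
push(29) -> [28, 29]
push(21) -> [28, 29, 21]
pop()->21, [28, 29]
peek()->29
push(1) -> [28, 29, 1]
pop()->1, [28, 29]
pop()->29, [28]

Final stack: [28]


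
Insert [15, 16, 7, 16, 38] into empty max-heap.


Insert 15: [15]
Insert 16: [16, 15]
Insert 7: [16, 15, 7]
Insert 16: [16, 16, 7, 15]
Insert 38: [38, 16, 7, 15, 16]

Final heap: [38, 16, 7, 15, 16]


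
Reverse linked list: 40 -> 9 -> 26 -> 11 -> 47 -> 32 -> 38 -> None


Step 1: curr=40, set curr.next=prev(None) | reversed so far: 40
Step 2: curr=9, set curr.next=prev(40) | reversed so far: 9 -> 40
Step 3: curr=26, set curr.next=prev(9) | reversed so far: 26 -> 9 -> 40
Step 4: curr=11, set curr.next=prev(26) | reversed so far: 11 -> 26 -> 9 -> 40
Step 5: curr=47, set curr.next=prev(11) | reversed so far: 47 -> 11 -> 26 -> 9 -> 40
Step 6: curr=32, set curr.next=prev(47) | reversed so far: 32 -> 47 -> 11 -> 26 -> 9 -> 40
Step 7: curr=38, set curr.next=prev(32) | reversed so far: 38 -> 32 -> 47 -> 11 -> 26 -> 9 -> 40

38 -> 32 -> 47 -> 11 -> 26 -> 9 -> 40 -> None


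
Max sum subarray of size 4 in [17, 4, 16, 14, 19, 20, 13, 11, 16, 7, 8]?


[0:4]: 51
[1:5]: 53
[2:6]: 69
[3:7]: 66
[4:8]: 63
[5:9]: 60
[6:10]: 47
[7:11]: 42

Max: 69 at [2:6]


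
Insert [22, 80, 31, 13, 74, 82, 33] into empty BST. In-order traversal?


Insert 22: root
Insert 80: R from 22
Insert 31: R from 22 -> L from 80
Insert 13: L from 22
Insert 74: R from 22 -> L from 80 -> R from 31
Insert 82: R from 22 -> R from 80
Insert 33: R from 22 -> L from 80 -> R from 31 -> L from 74

In-order: [13, 22, 31, 33, 74, 80, 82]


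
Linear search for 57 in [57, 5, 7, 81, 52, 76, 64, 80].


i=0: 57==57 found!

Found at 0, 1 comps


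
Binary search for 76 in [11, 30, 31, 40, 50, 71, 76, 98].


Step 1: lo=0, hi=7, mid=3, val=40
Step 2: lo=4, hi=7, mid=5, val=71
Step 3: lo=6, hi=7, mid=6, val=76

Found at index 6


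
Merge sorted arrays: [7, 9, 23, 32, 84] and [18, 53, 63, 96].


Take 7 from A
Take 9 from A
Take 18 from B
Take 23 from A
Take 32 from A
Take 53 from B
Take 63 from B
Take 84 from A

Merged: [7, 9, 18, 23, 32, 53, 63, 84, 96]


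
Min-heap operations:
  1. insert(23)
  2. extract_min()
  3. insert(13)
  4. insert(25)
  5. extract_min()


insert(23) -> [23]
extract_min()->23, []
insert(13) -> [13]
insert(25) -> [13, 25]
extract_min()->13, [25]

Final heap: [25]


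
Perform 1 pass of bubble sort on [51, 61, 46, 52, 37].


Initial: [51, 61, 46, 52, 37]
Pass 1: [51, 46, 52, 37, 61] (3 swaps)

After 1 pass: [51, 46, 52, 37, 61]


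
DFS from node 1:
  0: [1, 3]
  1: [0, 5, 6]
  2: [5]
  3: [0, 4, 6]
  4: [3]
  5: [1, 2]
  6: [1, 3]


Visit 1, push [6, 5, 0]
Visit 0, push [3]
Visit 3, push [6, 4]
Visit 4, push []
Visit 6, push []
Visit 5, push [2]
Visit 2, push []

DFS order: [1, 0, 3, 4, 6, 5, 2]


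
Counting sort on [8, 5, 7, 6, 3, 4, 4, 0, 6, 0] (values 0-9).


Input: [8, 5, 7, 6, 3, 4, 4, 0, 6, 0]
Counts: [2, 0, 0, 1, 2, 1, 2, 1, 1, 0]

Sorted: [0, 0, 3, 4, 4, 5, 6, 6, 7, 8]


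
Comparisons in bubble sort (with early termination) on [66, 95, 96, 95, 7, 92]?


Algorithm: bubble sort (with early termination)
Input: [66, 95, 96, 95, 7, 92]
Sorted: [7, 66, 92, 95, 95, 96]

15


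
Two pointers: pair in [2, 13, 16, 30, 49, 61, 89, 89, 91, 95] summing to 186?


lo=0(2)+hi=9(95)=97
lo=1(13)+hi=9(95)=108
lo=2(16)+hi=9(95)=111
lo=3(30)+hi=9(95)=125
lo=4(49)+hi=9(95)=144
lo=5(61)+hi=9(95)=156
lo=6(89)+hi=9(95)=184
lo=7(89)+hi=9(95)=184
lo=8(91)+hi=9(95)=186

Yes: 91+95=186


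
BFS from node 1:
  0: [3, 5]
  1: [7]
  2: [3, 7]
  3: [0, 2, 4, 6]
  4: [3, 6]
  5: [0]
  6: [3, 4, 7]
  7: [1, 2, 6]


Visit 1, enqueue [7]
Visit 7, enqueue [2, 6]
Visit 2, enqueue [3]
Visit 6, enqueue [4]
Visit 3, enqueue [0]
Visit 4, enqueue []
Visit 0, enqueue [5]
Visit 5, enqueue []

BFS order: [1, 7, 2, 6, 3, 4, 0, 5]


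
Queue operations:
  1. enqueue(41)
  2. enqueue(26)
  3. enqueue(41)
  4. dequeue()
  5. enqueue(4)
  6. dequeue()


enqueue(41) -> [41]
enqueue(26) -> [41, 26]
enqueue(41) -> [41, 26, 41]
dequeue()->41, [26, 41]
enqueue(4) -> [26, 41, 4]
dequeue()->26, [41, 4]

Final queue: [41, 4]


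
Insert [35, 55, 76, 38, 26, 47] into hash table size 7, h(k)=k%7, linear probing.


Insert 35: h=0 -> slot 0
Insert 55: h=6 -> slot 6
Insert 76: h=6, 2 probes -> slot 1
Insert 38: h=3 -> slot 3
Insert 26: h=5 -> slot 5
Insert 47: h=5, 4 probes -> slot 2

Table: [35, 76, 47, 38, None, 26, 55]


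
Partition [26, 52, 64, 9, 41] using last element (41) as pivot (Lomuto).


Pivot: 41
  26 <= 41: advance i (no swap)
  9 <= 41: swap -> [26, 9, 64, 52, 41]
Place pivot at 2: [26, 9, 41, 52, 64]

Partitioned: [26, 9, 41, 52, 64]


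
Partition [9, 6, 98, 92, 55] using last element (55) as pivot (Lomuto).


Pivot: 55
  9 <= 55: advance i (no swap)
  6 <= 55: advance i (no swap)
Place pivot at 2: [9, 6, 55, 92, 98]

Partitioned: [9, 6, 55, 92, 98]


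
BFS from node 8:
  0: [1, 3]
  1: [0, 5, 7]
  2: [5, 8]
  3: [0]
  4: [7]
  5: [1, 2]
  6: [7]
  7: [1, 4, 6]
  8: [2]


Visit 8, enqueue [2]
Visit 2, enqueue [5]
Visit 5, enqueue [1]
Visit 1, enqueue [0, 7]
Visit 0, enqueue [3]
Visit 7, enqueue [4, 6]
Visit 3, enqueue []
Visit 4, enqueue []
Visit 6, enqueue []

BFS order: [8, 2, 5, 1, 0, 7, 3, 4, 6]


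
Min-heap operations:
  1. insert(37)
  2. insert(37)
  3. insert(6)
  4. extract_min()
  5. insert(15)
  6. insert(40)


insert(37) -> [37]
insert(37) -> [37, 37]
insert(6) -> [6, 37, 37]
extract_min()->6, [37, 37]
insert(15) -> [15, 37, 37]
insert(40) -> [15, 37, 37, 40]

Final heap: [15, 37, 37, 40]


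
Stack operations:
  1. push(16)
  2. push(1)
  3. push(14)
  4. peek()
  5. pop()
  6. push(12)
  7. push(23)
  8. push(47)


push(16) -> [16]
push(1) -> [16, 1]
push(14) -> [16, 1, 14]
peek()->14
pop()->14, [16, 1]
push(12) -> [16, 1, 12]
push(23) -> [16, 1, 12, 23]
push(47) -> [16, 1, 12, 23, 47]

Final stack: [16, 1, 12, 23, 47]


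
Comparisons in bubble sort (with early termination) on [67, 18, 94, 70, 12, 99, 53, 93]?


Algorithm: bubble sort (with early termination)
Input: [67, 18, 94, 70, 12, 99, 53, 93]
Sorted: [12, 18, 53, 67, 70, 93, 94, 99]

25


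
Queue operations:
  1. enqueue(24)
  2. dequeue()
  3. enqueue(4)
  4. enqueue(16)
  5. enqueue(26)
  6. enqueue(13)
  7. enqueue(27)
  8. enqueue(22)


enqueue(24) -> [24]
dequeue()->24, []
enqueue(4) -> [4]
enqueue(16) -> [4, 16]
enqueue(26) -> [4, 16, 26]
enqueue(13) -> [4, 16, 26, 13]
enqueue(27) -> [4, 16, 26, 13, 27]
enqueue(22) -> [4, 16, 26, 13, 27, 22]

Final queue: [4, 16, 26, 13, 27, 22]


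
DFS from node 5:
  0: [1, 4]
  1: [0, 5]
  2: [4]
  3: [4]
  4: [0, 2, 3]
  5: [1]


Visit 5, push [1]
Visit 1, push [0]
Visit 0, push [4]
Visit 4, push [3, 2]
Visit 2, push []
Visit 3, push []

DFS order: [5, 1, 0, 4, 2, 3]


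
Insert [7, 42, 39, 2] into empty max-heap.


Insert 7: [7]
Insert 42: [42, 7]
Insert 39: [42, 7, 39]
Insert 2: [42, 7, 39, 2]

Final heap: [42, 7, 39, 2]


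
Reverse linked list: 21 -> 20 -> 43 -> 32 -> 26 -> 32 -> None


Step 1: curr=21, set curr.next=prev(None) | reversed so far: 21
Step 2: curr=20, set curr.next=prev(21) | reversed so far: 20 -> 21
Step 3: curr=43, set curr.next=prev(20) | reversed so far: 43 -> 20 -> 21
Step 4: curr=32, set curr.next=prev(43) | reversed so far: 32 -> 43 -> 20 -> 21
Step 5: curr=26, set curr.next=prev(32) | reversed so far: 26 -> 32 -> 43 -> 20 -> 21
Step 6: curr=32, set curr.next=prev(26) | reversed so far: 32 -> 26 -> 32 -> 43 -> 20 -> 21

32 -> 26 -> 32 -> 43 -> 20 -> 21 -> None
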